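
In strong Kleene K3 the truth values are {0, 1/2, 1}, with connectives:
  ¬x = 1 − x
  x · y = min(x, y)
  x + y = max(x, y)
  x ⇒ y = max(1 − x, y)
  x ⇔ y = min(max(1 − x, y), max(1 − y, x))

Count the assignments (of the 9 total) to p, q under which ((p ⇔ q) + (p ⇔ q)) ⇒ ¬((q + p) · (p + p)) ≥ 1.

4

p = 0, q = 0 ↦ 1  ≥
p = 0, q = 1/2 ↦ 1  ≥
p = 0, q = 1 ↦ 1  ≥
p = 1/2, q = 0 ↦ 1/2  <
p = 1/2, q = 1/2 ↦ 1/2  <
p = 1/2, q = 1 ↦ 1/2  <
p = 1, q = 0 ↦ 1  ≥
p = 1, q = 1/2 ↦ 1/2  <
p = 1, q = 1 ↦ 0  <
So 4 of the 9 assignments meet the threshold.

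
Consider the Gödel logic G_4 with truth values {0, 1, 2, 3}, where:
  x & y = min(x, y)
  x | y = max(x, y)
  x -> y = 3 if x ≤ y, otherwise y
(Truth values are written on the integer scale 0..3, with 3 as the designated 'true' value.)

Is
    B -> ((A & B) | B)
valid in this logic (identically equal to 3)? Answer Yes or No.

A = 0, B = 0 ↦ 3
A = 0, B = 1 ↦ 3
A = 0, B = 2 ↦ 3
A = 0, B = 3 ↦ 3
A = 1, B = 0 ↦ 3
A = 1, B = 1 ↦ 3
A = 1, B = 2 ↦ 3
A = 1, B = 3 ↦ 3
A = 2, B = 0 ↦ 3
A = 2, B = 1 ↦ 3
A = 2, B = 2 ↦ 3
A = 2, B = 3 ↦ 3
A = 3, B = 0 ↦ 3
A = 3, B = 1 ↦ 3
A = 3, B = 2 ↦ 3
A = 3, B = 3 ↦ 3
Every assignment gives a value ≥ 3.

Yes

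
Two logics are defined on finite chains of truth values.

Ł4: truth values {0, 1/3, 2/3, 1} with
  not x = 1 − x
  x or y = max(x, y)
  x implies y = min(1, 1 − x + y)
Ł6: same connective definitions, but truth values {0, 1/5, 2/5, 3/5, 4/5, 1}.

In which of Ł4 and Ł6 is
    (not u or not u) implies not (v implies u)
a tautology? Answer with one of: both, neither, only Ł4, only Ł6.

In Ł4: at u = 0, v = 0 the value is 0 — not a tautology.
In Ł6: at u = 0, v = 0 the value is 0 — not a tautology.

neither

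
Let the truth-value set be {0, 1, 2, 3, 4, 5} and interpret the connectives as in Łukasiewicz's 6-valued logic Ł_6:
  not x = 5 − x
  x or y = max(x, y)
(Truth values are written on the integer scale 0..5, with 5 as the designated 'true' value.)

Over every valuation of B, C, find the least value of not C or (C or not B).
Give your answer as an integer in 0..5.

Take B = 2, C = 2:
not C = not 2 = 3
not B = not 2 = 3
C or not B = 2 or 3 = 3
not C or (C or not B) = 3 or 3 = 3
No assignment yields a value below 3, so this is the minimum.

3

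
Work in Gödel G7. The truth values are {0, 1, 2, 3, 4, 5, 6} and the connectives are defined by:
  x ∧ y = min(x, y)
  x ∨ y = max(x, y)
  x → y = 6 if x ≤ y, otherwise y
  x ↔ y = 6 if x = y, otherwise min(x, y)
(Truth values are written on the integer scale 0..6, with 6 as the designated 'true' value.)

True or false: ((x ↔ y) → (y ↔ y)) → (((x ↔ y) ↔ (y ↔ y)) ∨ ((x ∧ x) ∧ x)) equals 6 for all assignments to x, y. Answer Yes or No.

No

Counterexample: take x = 0, y = 1.
x ↔ y = 0 ↔ 1 = 0
y ↔ y = 1 ↔ 1 = 6
(x ↔ y) → (y ↔ y) = 0 → 6 = 6
x ↔ y = 0 ↔ 1 = 0
y ↔ y = 1 ↔ 1 = 6
(x ↔ y) ↔ (y ↔ y) = 0 ↔ 6 = 0
x ∧ x = 0 ∧ 0 = 0
(x ∧ x) ∧ x = 0 ∧ 0 = 0
((x ↔ y) ↔ (y ↔ y)) ∨ ((x ∧ x) ∧ x) = 0 ∨ 0 = 0
((x ↔ y) → (y ↔ y)) → (((x ↔ y) ↔ (y ↔ y)) ∨ ((x ∧ x) ∧ x)) = 6 → 0 = 0
This gives 0 ≠ 6.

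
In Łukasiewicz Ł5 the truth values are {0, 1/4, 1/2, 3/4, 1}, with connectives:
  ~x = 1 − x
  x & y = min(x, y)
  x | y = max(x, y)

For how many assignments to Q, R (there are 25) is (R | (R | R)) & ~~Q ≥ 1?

value 1: 1 assignment (counts)
value 3/4: 3 assignments
value 1/2: 5 assignments
value 1/4: 7 assignments
value 0: 9 assignments
So 1 of the 25 assignments meets the threshold.

1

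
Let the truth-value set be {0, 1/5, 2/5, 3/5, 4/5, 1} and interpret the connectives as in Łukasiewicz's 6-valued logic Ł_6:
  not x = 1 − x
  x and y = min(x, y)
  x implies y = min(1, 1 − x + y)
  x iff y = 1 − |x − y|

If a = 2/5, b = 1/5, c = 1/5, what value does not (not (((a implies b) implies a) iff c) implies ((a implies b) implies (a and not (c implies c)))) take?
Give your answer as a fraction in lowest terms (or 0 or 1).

a implies b = 2/5 implies 1/5 = 4/5
(a implies b) implies a = 4/5 implies 2/5 = 3/5
((a implies b) implies a) iff c = 3/5 iff 1/5 = 3/5
not (((a implies b) implies a) iff c) = not 3/5 = 2/5
a implies b = 2/5 implies 1/5 = 4/5
c implies c = 1/5 implies 1/5 = 1
not (c implies c) = not 1 = 0
a and not (c implies c) = 2/5 and 0 = 0
(a implies b) implies (a and not (c implies c)) = 4/5 implies 0 = 1/5
not (((a implies b) implies a) iff c) implies ((a implies b) implies (a and not (c implies c))) = 2/5 implies 1/5 = 4/5
not (not (((a implies b) implies a) iff c) implies ((a implies b) implies (a and not (c implies c)))) = not 4/5 = 1/5

1/5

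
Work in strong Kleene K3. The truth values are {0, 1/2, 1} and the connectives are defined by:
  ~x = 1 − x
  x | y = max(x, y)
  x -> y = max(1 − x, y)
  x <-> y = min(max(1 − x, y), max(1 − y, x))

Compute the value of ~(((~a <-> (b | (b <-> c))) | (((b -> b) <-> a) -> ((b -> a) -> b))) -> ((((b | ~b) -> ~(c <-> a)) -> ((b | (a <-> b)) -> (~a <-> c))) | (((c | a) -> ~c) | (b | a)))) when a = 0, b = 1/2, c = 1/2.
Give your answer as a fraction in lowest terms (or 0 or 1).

1/2

~a = ~0 = 1
b <-> c = 1/2 <-> 1/2 = 1/2
b | (b <-> c) = 1/2 | 1/2 = 1/2
~a <-> (b | (b <-> c)) = 1 <-> 1/2 = 1/2
b -> b = 1/2 -> 1/2 = 1/2
(b -> b) <-> a = 1/2 <-> 0 = 1/2
b -> a = 1/2 -> 0 = 1/2
(b -> a) -> b = 1/2 -> 1/2 = 1/2
((b -> b) <-> a) -> ((b -> a) -> b) = 1/2 -> 1/2 = 1/2
(~a <-> (b | (b <-> c))) | (((b -> b) <-> a) -> ((b -> a) -> b)) = 1/2 | 1/2 = 1/2
~b = ~1/2 = 1/2
b | ~b = 1/2 | 1/2 = 1/2
c <-> a = 1/2 <-> 0 = 1/2
~(c <-> a) = ~1/2 = 1/2
(b | ~b) -> ~(c <-> a) = 1/2 -> 1/2 = 1/2
a <-> b = 0 <-> 1/2 = 1/2
b | (a <-> b) = 1/2 | 1/2 = 1/2
~a = ~0 = 1
~a <-> c = 1 <-> 1/2 = 1/2
(b | (a <-> b)) -> (~a <-> c) = 1/2 -> 1/2 = 1/2
((b | ~b) -> ~(c <-> a)) -> ((b | (a <-> b)) -> (~a <-> c)) = 1/2 -> 1/2 = 1/2
c | a = 1/2 | 0 = 1/2
~c = ~1/2 = 1/2
(c | a) -> ~c = 1/2 -> 1/2 = 1/2
b | a = 1/2 | 0 = 1/2
((c | a) -> ~c) | (b | a) = 1/2 | 1/2 = 1/2
(((b | ~b) -> ~(c <-> a)) -> ((b | (a <-> b)) -> (~a <-> c))) | (((c | a) -> ~c) | (b | a)) = 1/2 | 1/2 = 1/2
((~a <-> (b | (b <-> c))) | (((b -> b) <-> a) -> ((b -> a) -> b))) -> ((((b | ~b) -> ~(c <-> a)) -> ((b | (a <-> b)) -> (~a <-> c))) | (((c | a) -> ~c) | (b | a))) = 1/2 -> 1/2 = 1/2
~(((~a <-> (b | (b <-> c))) | (((b -> b) <-> a) -> ((b -> a) -> b))) -> ((((b | ~b) -> ~(c <-> a)) -> ((b | (a <-> b)) -> (~a <-> c))) | (((c | a) -> ~c) | (b | a)))) = ~1/2 = 1/2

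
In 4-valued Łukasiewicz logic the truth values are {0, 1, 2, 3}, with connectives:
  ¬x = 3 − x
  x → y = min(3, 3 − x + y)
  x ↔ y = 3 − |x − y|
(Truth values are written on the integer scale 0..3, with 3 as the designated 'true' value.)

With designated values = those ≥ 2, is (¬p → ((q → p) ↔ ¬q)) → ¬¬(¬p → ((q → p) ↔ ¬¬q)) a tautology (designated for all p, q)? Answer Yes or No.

Counterexample: take p = 0, q = 0.
¬p = ¬0 = 3
q → p = 0 → 0 = 3
¬q = ¬0 = 3
(q → p) ↔ ¬q = 3 ↔ 3 = 3
¬p → ((q → p) ↔ ¬q) = 3 → 3 = 3
¬p = ¬0 = 3
q → p = 0 → 0 = 3
¬q = ¬0 = 3
¬¬q = ¬3 = 0
(q → p) ↔ ¬¬q = 3 ↔ 0 = 0
¬p → ((q → p) ↔ ¬¬q) = 3 → 0 = 0
¬(¬p → ((q → p) ↔ ¬¬q)) = ¬0 = 3
¬¬(¬p → ((q → p) ↔ ¬¬q)) = ¬3 = 0
(¬p → ((q → p) ↔ ¬q)) → ¬¬(¬p → ((q → p) ↔ ¬¬q)) = 3 → 0 = 0
This gives 0, which is below 2.

No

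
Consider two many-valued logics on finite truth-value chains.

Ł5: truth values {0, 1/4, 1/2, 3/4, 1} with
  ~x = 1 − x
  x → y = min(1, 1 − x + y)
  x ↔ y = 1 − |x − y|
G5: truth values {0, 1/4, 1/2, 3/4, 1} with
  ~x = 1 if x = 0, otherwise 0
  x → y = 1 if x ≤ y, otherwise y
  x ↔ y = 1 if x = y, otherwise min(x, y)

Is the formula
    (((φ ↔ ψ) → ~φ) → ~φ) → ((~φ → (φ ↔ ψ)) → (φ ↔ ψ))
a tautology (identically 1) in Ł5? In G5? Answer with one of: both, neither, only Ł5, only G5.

only Ł5

In Ł5: every assignment gives 1 — tautology.
In G5: at φ = 1/4, ψ = 1/2 the value is 1/4 — not a tautology.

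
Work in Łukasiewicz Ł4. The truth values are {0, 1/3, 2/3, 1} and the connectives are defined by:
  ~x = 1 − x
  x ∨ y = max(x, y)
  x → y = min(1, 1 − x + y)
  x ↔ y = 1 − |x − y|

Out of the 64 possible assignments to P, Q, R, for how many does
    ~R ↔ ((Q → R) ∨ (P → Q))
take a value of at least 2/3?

32

value 1: 14 assignments (counts)
value 2/3: 18 assignments (counts)
value 1/3: 16 assignments
value 0: 16 assignments
So 32 of the 64 assignments meet the threshold.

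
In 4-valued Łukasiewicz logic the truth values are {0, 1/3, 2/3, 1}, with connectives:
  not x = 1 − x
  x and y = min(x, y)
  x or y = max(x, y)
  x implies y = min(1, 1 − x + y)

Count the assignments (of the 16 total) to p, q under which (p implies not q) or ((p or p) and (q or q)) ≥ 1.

p = 0, q = 0 ↦ 1  ≥
p = 0, q = 1/3 ↦ 1  ≥
p = 0, q = 2/3 ↦ 1  ≥
p = 0, q = 1 ↦ 1  ≥
p = 1/3, q = 0 ↦ 1  ≥
p = 1/3, q = 1/3 ↦ 1  ≥
p = 1/3, q = 2/3 ↦ 1  ≥
p = 1/3, q = 1 ↦ 2/3  <
p = 2/3, q = 0 ↦ 1  ≥
p = 2/3, q = 1/3 ↦ 1  ≥
p = 2/3, q = 2/3 ↦ 2/3  <
p = 2/3, q = 1 ↦ 2/3  <
p = 1, q = 0 ↦ 1  ≥
p = 1, q = 1/3 ↦ 2/3  <
p = 1, q = 2/3 ↦ 2/3  <
p = 1, q = 1 ↦ 1  ≥
So 11 of the 16 assignments meet the threshold.

11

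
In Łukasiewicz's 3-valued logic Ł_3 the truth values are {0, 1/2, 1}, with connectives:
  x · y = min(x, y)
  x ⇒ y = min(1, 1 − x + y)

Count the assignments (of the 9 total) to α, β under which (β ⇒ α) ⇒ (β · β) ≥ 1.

4

α = 0, β = 0 ↦ 0  <
α = 0, β = 1/2 ↦ 1  ≥
α = 0, β = 1 ↦ 1  ≥
α = 1/2, β = 0 ↦ 0  <
α = 1/2, β = 1/2 ↦ 1/2  <
α = 1/2, β = 1 ↦ 1  ≥
α = 1, β = 0 ↦ 0  <
α = 1, β = 1/2 ↦ 1/2  <
α = 1, β = 1 ↦ 1  ≥
So 4 of the 9 assignments meet the threshold.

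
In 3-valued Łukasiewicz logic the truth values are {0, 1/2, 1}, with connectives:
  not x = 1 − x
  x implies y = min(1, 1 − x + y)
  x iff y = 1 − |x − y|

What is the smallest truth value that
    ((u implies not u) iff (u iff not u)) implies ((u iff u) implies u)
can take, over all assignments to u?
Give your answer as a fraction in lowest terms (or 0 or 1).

1/2

Take u = 1/2:
not u = not 1/2 = 1/2
u implies not u = 1/2 implies 1/2 = 1
not u = not 1/2 = 1/2
u iff not u = 1/2 iff 1/2 = 1
(u implies not u) iff (u iff not u) = 1 iff 1 = 1
u iff u = 1/2 iff 1/2 = 1
(u iff u) implies u = 1 implies 1/2 = 1/2
((u implies not u) iff (u iff not u)) implies ((u iff u) implies u) = 1 implies 1/2 = 1/2
No assignment yields a value below 1/2, so this is the minimum.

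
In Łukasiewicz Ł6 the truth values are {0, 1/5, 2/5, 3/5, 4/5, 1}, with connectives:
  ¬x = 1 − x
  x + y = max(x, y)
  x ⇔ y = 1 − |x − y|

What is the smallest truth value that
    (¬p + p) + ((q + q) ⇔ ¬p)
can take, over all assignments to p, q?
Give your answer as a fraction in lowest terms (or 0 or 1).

Take p = 2/5, q = 0:
¬p = ¬2/5 = 3/5
¬p + p = 3/5 + 2/5 = 3/5
q + q = 0 + 0 = 0
¬p = ¬2/5 = 3/5
(q + q) ⇔ ¬p = 0 ⇔ 3/5 = 2/5
(¬p + p) + ((q + q) ⇔ ¬p) = 3/5 + 2/5 = 3/5
No assignment yields a value below 3/5, so this is the minimum.

3/5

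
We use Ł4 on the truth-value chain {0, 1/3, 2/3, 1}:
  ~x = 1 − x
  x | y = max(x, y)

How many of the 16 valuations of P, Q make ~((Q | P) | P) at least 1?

P = 0, Q = 0 ↦ 1  ≥
P = 0, Q = 1/3 ↦ 2/3  <
P = 0, Q = 2/3 ↦ 1/3  <
P = 0, Q = 1 ↦ 0  <
P = 1/3, Q = 0 ↦ 2/3  <
P = 1/3, Q = 1/3 ↦ 2/3  <
P = 1/3, Q = 2/3 ↦ 1/3  <
P = 1/3, Q = 1 ↦ 0  <
P = 2/3, Q = 0 ↦ 1/3  <
P = 2/3, Q = 1/3 ↦ 1/3  <
P = 2/3, Q = 2/3 ↦ 1/3  <
P = 2/3, Q = 1 ↦ 0  <
P = 1, Q = 0 ↦ 0  <
P = 1, Q = 1/3 ↦ 0  <
P = 1, Q = 2/3 ↦ 0  <
P = 1, Q = 1 ↦ 0  <
So 1 of the 16 assignments meets the threshold.

1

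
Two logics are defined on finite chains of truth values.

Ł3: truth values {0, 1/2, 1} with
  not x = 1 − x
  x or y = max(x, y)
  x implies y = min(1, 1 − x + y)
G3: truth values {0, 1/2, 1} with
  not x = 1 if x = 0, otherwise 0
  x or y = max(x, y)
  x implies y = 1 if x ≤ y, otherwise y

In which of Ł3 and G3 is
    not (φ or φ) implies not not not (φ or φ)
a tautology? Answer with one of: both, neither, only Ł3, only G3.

In Ł3: every assignment gives 1 — tautology.
In G3: every assignment gives 1 — tautology.

both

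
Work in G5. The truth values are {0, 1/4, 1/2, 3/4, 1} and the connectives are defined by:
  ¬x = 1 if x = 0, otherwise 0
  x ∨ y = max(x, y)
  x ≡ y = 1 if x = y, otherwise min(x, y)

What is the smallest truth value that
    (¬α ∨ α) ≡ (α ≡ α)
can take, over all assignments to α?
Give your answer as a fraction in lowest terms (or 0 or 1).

1/4

Take α = 1/4:
¬α = ¬1/4 = 0
¬α ∨ α = 0 ∨ 1/4 = 1/4
α ≡ α = 1/4 ≡ 1/4 = 1
(¬α ∨ α) ≡ (α ≡ α) = 1/4 ≡ 1 = 1/4
No assignment yields a value below 1/4, so this is the minimum.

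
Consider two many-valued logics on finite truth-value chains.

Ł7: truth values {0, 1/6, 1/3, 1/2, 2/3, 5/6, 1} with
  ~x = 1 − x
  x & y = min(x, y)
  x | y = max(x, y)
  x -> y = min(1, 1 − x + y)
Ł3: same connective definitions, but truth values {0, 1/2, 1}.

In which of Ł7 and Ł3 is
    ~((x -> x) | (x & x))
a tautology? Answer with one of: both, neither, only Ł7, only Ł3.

In Ł7: at x = 0 the value is 0 — not a tautology.
In Ł3: at x = 0 the value is 0 — not a tautology.

neither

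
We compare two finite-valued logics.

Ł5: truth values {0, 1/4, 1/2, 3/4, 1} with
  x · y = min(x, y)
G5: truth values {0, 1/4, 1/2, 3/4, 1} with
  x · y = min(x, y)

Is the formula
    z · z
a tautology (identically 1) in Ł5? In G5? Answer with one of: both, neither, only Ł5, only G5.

neither

In Ł5: at z = 0 the value is 0 — not a tautology.
In G5: at z = 0 the value is 0 — not a tautology.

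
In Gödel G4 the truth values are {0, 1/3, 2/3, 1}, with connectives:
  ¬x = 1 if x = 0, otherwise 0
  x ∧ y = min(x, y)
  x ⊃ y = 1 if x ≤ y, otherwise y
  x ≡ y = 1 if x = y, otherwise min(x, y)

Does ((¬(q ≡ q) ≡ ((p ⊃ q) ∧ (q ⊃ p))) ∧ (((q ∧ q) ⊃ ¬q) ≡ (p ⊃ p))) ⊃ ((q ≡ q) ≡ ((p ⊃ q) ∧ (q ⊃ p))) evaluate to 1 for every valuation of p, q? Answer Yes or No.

No

Counterexample: take p = 1/3, q = 0.
q ≡ q = 0 ≡ 0 = 1
¬(q ≡ q) = ¬1 = 0
p ⊃ q = 1/3 ⊃ 0 = 0
q ⊃ p = 0 ⊃ 1/3 = 1
(p ⊃ q) ∧ (q ⊃ p) = 0 ∧ 1 = 0
¬(q ≡ q) ≡ ((p ⊃ q) ∧ (q ⊃ p)) = 0 ≡ 0 = 1
q ∧ q = 0 ∧ 0 = 0
¬q = ¬0 = 1
(q ∧ q) ⊃ ¬q = 0 ⊃ 1 = 1
p ⊃ p = 1/3 ⊃ 1/3 = 1
((q ∧ q) ⊃ ¬q) ≡ (p ⊃ p) = 1 ≡ 1 = 1
(¬(q ≡ q) ≡ ((p ⊃ q) ∧ (q ⊃ p))) ∧ (((q ∧ q) ⊃ ¬q) ≡ (p ⊃ p)) = 1 ∧ 1 = 1
q ≡ q = 0 ≡ 0 = 1
p ⊃ q = 1/3 ⊃ 0 = 0
q ⊃ p = 0 ⊃ 1/3 = 1
(p ⊃ q) ∧ (q ⊃ p) = 0 ∧ 1 = 0
(q ≡ q) ≡ ((p ⊃ q) ∧ (q ⊃ p)) = 1 ≡ 0 = 0
((¬(q ≡ q) ≡ ((p ⊃ q) ∧ (q ⊃ p))) ∧ (((q ∧ q) ⊃ ¬q) ≡ (p ⊃ p))) ⊃ ((q ≡ q) ≡ ((p ⊃ q) ∧ (q ⊃ p))) = 1 ⊃ 0 = 0
This gives 0 ≠ 1.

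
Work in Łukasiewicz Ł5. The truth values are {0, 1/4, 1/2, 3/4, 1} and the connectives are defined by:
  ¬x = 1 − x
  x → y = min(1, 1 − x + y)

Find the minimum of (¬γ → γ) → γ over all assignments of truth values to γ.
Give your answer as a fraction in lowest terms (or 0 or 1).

Take γ = 1/2:
¬γ = ¬1/2 = 1/2
¬γ → γ = 1/2 → 1/2 = 1
(¬γ → γ) → γ = 1 → 1/2 = 1/2
No assignment yields a value below 1/2, so this is the minimum.

1/2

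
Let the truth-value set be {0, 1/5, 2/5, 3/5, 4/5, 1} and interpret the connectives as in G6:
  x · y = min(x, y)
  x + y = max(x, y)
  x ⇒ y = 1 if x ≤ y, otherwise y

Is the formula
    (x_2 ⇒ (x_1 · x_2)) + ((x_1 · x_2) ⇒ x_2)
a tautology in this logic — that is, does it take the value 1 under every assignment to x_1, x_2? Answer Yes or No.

At x_1 = 3/5, x_2 = 2/5, for instance:
x_1 · x_2 = 3/5 · 2/5 = 2/5
x_2 ⇒ (x_1 · x_2) = 2/5 ⇒ 2/5 = 1
(x_1 · x_2) ⇒ x_2 = 2/5 ⇒ 2/5 = 1
(x_2 ⇒ (x_1 · x_2)) + ((x_1 · x_2) ⇒ x_2) = 1 + 1 = 1
and checking the remaining 35 assignments likewise gives ≥ 1 in every case.

Yes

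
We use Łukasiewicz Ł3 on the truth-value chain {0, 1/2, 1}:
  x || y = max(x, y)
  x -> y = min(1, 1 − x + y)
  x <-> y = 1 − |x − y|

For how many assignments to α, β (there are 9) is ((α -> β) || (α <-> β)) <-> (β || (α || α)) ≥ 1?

4

α = 0, β = 0 ↦ 0  <
α = 0, β = 1/2 ↦ 1/2  <
α = 0, β = 1 ↦ 1  ≥
α = 1/2, β = 0 ↦ 1  ≥
α = 1/2, β = 1/2 ↦ 1/2  <
α = 1/2, β = 1 ↦ 1  ≥
α = 1, β = 0 ↦ 0  <
α = 1, β = 1/2 ↦ 1/2  <
α = 1, β = 1 ↦ 1  ≥
So 4 of the 9 assignments meet the threshold.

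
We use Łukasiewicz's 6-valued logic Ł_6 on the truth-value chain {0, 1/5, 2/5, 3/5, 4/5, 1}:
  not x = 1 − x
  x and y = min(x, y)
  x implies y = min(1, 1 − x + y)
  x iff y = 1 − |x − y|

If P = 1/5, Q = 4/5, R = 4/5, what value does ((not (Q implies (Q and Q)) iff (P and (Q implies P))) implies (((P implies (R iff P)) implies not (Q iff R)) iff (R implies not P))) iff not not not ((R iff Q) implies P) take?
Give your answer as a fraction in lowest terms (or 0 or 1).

Q and Q = 4/5 and 4/5 = 4/5
Q implies (Q and Q) = 4/5 implies 4/5 = 1
not (Q implies (Q and Q)) = not 1 = 0
Q implies P = 4/5 implies 1/5 = 2/5
P and (Q implies P) = 1/5 and 2/5 = 1/5
not (Q implies (Q and Q)) iff (P and (Q implies P)) = 0 iff 1/5 = 4/5
R iff P = 4/5 iff 1/5 = 2/5
P implies (R iff P) = 1/5 implies 2/5 = 1
Q iff R = 4/5 iff 4/5 = 1
not (Q iff R) = not 1 = 0
(P implies (R iff P)) implies not (Q iff R) = 1 implies 0 = 0
not P = not 1/5 = 4/5
R implies not P = 4/5 implies 4/5 = 1
((P implies (R iff P)) implies not (Q iff R)) iff (R implies not P) = 0 iff 1 = 0
(not (Q implies (Q and Q)) iff (P and (Q implies P))) implies (((P implies (R iff P)) implies not (Q iff R)) iff (R implies not P)) = 4/5 implies 0 = 1/5
R iff Q = 4/5 iff 4/5 = 1
(R iff Q) implies P = 1 implies 1/5 = 1/5
not ((R iff Q) implies P) = not 1/5 = 4/5
not not ((R iff Q) implies P) = not 4/5 = 1/5
not not not ((R iff Q) implies P) = not 1/5 = 4/5
((not (Q implies (Q and Q)) iff (P and (Q implies P))) implies (((P implies (R iff P)) implies not (Q iff R)) iff (R implies not P))) iff not not not ((R iff Q) implies P) = 1/5 iff 4/5 = 2/5

2/5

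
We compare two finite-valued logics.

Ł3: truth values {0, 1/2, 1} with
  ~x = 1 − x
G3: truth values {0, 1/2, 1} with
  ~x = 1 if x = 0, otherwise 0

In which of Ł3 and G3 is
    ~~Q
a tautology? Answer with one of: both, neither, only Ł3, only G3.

In Ł3: at Q = 0 the value is 0 — not a tautology.
In G3: at Q = 0 the value is 0 — not a tautology.

neither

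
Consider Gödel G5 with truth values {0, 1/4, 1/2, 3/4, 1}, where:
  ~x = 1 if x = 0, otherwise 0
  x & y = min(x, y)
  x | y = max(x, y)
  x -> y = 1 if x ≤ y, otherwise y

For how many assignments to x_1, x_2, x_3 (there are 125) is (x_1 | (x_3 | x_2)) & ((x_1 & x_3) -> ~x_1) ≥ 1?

17

value 1: 17 assignments (counts)
value 3/4: 13 assignments
value 1/2: 9 assignments
value 1/4: 5 assignments
value 0: 81 assignments
So 17 of the 125 assignments meet the threshold.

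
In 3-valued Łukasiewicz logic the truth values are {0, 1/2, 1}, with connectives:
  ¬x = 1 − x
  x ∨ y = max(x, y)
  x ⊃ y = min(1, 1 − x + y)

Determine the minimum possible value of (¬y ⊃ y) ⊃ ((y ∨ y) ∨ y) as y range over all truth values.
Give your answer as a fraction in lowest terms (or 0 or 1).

Take y = 1/2:
¬y = ¬1/2 = 1/2
¬y ⊃ y = 1/2 ⊃ 1/2 = 1
y ∨ y = 1/2 ∨ 1/2 = 1/2
(y ∨ y) ∨ y = 1/2 ∨ 1/2 = 1/2
(¬y ⊃ y) ⊃ ((y ∨ y) ∨ y) = 1 ⊃ 1/2 = 1/2
No assignment yields a value below 1/2, so this is the minimum.

1/2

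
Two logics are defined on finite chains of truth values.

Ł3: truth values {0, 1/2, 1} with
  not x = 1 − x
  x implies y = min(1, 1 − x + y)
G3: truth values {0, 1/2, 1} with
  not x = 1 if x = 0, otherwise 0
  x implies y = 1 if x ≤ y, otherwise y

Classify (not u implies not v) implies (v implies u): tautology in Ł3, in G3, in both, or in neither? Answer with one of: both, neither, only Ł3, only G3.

In Ł3: every assignment gives 1 — tautology.
In G3: at u = 1/2, v = 1 the value is 1/2 — not a tautology.

only Ł3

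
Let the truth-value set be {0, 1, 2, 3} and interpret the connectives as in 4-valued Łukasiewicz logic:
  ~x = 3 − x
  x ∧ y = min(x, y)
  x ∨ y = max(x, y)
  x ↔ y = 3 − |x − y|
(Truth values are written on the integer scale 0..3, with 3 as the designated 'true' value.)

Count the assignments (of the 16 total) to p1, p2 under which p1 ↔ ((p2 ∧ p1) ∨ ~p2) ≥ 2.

13

p1 = 0, p2 = 0 ↦ 0  <
p1 = 0, p2 = 1 ↦ 1  <
p1 = 0, p2 = 2 ↦ 2  ≥
p1 = 0, p2 = 3 ↦ 3  ≥
p1 = 1, p2 = 0 ↦ 1  <
p1 = 1, p2 = 1 ↦ 2  ≥
p1 = 1, p2 = 2 ↦ 3  ≥
p1 = 1, p2 = 3 ↦ 3  ≥
p1 = 2, p2 = 0 ↦ 2  ≥
p1 = 2, p2 = 1 ↦ 3  ≥
p1 = 2, p2 = 2 ↦ 3  ≥
p1 = 2, p2 = 3 ↦ 3  ≥
p1 = 3, p2 = 0 ↦ 3  ≥
p1 = 3, p2 = 1 ↦ 2  ≥
p1 = 3, p2 = 2 ↦ 2  ≥
p1 = 3, p2 = 3 ↦ 3  ≥
So 13 of the 16 assignments meet the threshold.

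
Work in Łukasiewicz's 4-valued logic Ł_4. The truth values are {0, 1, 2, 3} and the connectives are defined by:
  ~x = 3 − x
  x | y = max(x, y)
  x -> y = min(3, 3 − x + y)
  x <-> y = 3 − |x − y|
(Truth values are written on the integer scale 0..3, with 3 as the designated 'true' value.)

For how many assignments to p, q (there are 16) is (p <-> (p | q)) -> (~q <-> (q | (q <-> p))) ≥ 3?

6

p = 0, q = 0 ↦ 3  ≥
p = 0, q = 1 ↦ 3  ≥
p = 0, q = 2 ↦ 3  ≥
p = 0, q = 3 ↦ 3  ≥
p = 1, q = 0 ↦ 2  <
p = 1, q = 1 ↦ 2  <
p = 1, q = 2 ↦ 3  ≥
p = 1, q = 3 ↦ 2  <
p = 2, q = 0 ↦ 1  <
p = 2, q = 1 ↦ 3  ≥
p = 2, q = 2 ↦ 1  <
p = 2, q = 3 ↦ 1  <
p = 3, q = 0 ↦ 0  <
p = 3, q = 1 ↦ 2  <
p = 3, q = 2 ↦ 2  <
p = 3, q = 3 ↦ 0  <
So 6 of the 16 assignments meet the threshold.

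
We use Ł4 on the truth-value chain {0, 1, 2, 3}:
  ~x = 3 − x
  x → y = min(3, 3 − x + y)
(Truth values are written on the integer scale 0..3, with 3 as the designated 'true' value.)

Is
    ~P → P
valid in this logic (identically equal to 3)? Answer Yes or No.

No

Counterexample: take P = 0.
~P = ~0 = 3
~P → P = 3 → 0 = 0
This gives 0 ≠ 3.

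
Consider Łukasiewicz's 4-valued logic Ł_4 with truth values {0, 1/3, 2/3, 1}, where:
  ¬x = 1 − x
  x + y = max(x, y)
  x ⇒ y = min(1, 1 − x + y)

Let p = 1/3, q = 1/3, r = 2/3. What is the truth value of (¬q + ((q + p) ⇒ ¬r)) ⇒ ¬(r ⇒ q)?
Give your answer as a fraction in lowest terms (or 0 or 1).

1/3

¬q = ¬1/3 = 2/3
q + p = 1/3 + 1/3 = 1/3
¬r = ¬2/3 = 1/3
(q + p) ⇒ ¬r = 1/3 ⇒ 1/3 = 1
¬q + ((q + p) ⇒ ¬r) = 2/3 + 1 = 1
r ⇒ q = 2/3 ⇒ 1/3 = 2/3
¬(r ⇒ q) = ¬2/3 = 1/3
(¬q + ((q + p) ⇒ ¬r)) ⇒ ¬(r ⇒ q) = 1 ⇒ 1/3 = 1/3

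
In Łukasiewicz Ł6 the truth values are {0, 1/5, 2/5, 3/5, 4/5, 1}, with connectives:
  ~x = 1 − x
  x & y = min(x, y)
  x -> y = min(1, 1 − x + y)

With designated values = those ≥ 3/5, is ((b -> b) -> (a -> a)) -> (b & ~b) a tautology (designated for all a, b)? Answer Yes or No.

Counterexample: take a = 0, b = 0.
b -> b = 0 -> 0 = 1
a -> a = 0 -> 0 = 1
(b -> b) -> (a -> a) = 1 -> 1 = 1
~b = ~0 = 1
b & ~b = 0 & 1 = 0
((b -> b) -> (a -> a)) -> (b & ~b) = 1 -> 0 = 0
This gives 0, which is below 3/5.

No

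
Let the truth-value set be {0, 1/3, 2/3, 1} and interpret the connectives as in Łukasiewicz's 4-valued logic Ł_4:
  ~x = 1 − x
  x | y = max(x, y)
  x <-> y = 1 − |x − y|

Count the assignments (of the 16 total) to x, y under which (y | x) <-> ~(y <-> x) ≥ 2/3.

x = 0, y = 0 ↦ 1  ≥
x = 0, y = 1/3 ↦ 1  ≥
x = 0, y = 2/3 ↦ 1  ≥
x = 0, y = 1 ↦ 1  ≥
x = 1/3, y = 0 ↦ 1  ≥
x = 1/3, y = 1/3 ↦ 2/3  ≥
x = 1/3, y = 2/3 ↦ 2/3  ≥
x = 1/3, y = 1 ↦ 2/3  ≥
x = 2/3, y = 0 ↦ 1  ≥
x = 2/3, y = 1/3 ↦ 2/3  ≥
x = 2/3, y = 2/3 ↦ 1/3  <
x = 2/3, y = 1 ↦ 1/3  <
x = 1, y = 0 ↦ 1  ≥
x = 1, y = 1/3 ↦ 2/3  ≥
x = 1, y = 2/3 ↦ 1/3  <
x = 1, y = 1 ↦ 0  <
So 12 of the 16 assignments meet the threshold.

12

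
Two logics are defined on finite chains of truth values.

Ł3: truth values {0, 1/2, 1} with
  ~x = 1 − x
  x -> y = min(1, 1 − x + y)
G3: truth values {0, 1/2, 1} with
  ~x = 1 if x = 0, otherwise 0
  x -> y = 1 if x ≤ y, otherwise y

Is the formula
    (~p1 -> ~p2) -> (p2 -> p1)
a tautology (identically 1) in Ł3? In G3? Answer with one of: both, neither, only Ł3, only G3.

In Ł3: every assignment gives 1 — tautology.
In G3: at p1 = 1/2, p2 = 1 the value is 1/2 — not a tautology.

only Ł3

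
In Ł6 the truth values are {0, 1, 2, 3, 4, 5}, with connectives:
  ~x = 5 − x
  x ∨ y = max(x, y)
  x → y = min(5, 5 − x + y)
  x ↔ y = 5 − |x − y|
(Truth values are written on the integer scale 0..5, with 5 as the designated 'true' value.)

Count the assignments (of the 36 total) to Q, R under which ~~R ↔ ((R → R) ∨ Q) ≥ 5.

value 5: 6 assignments (counts)
value 4: 6 assignments
value 3: 6 assignments
value 2: 6 assignments
value 1: 6 assignments
value 0: 6 assignments
So 6 of the 36 assignments meet the threshold.

6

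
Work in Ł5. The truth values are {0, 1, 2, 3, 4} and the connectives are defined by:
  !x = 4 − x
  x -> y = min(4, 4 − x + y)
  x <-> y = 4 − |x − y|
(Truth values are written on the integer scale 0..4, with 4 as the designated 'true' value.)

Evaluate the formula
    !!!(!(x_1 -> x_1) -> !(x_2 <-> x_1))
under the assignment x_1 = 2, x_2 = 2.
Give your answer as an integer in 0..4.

0

x_1 -> x_1 = 2 -> 2 = 4
!(x_1 -> x_1) = !4 = 0
x_2 <-> x_1 = 2 <-> 2 = 4
!(x_2 <-> x_1) = !4 = 0
!(x_1 -> x_1) -> !(x_2 <-> x_1) = 0 -> 0 = 4
!(!(x_1 -> x_1) -> !(x_2 <-> x_1)) = !4 = 0
!!(!(x_1 -> x_1) -> !(x_2 <-> x_1)) = !0 = 4
!!!(!(x_1 -> x_1) -> !(x_2 <-> x_1)) = !4 = 0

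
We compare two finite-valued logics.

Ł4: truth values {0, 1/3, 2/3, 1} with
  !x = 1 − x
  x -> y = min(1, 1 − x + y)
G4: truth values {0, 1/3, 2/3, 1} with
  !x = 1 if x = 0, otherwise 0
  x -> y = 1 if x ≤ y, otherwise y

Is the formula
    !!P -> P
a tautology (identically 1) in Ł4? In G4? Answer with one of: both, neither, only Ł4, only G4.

only Ł4

In Ł4: every assignment gives 1 — tautology.
In G4: at P = 1/3 the value is 1/3 — not a tautology.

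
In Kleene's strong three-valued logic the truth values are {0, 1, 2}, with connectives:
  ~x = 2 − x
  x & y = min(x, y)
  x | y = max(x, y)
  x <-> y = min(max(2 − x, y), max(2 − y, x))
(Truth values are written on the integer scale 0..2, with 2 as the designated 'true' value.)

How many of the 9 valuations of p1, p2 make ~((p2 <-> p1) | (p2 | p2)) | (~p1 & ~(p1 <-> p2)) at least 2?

p1 = 0, p2 = 0 ↦ 0  <
p1 = 0, p2 = 1 ↦ 1  <
p1 = 0, p2 = 2 ↦ 2  ≥
p1 = 1, p2 = 0 ↦ 1  <
p1 = 1, p2 = 1 ↦ 1  <
p1 = 1, p2 = 2 ↦ 1  <
p1 = 2, p2 = 0 ↦ 2  ≥
p1 = 2, p2 = 1 ↦ 1  <
p1 = 2, p2 = 2 ↦ 0  <
So 2 of the 9 assignments meet the threshold.

2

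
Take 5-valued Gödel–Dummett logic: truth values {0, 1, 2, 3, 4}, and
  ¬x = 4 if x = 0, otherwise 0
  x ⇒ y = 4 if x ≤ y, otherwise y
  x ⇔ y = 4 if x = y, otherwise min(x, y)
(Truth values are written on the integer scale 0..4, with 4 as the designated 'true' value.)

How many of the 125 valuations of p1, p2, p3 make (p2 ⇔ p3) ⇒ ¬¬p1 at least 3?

value 4: 108 assignments (counts)
value 0: 17 assignments
So 108 of the 125 assignments meet the threshold.

108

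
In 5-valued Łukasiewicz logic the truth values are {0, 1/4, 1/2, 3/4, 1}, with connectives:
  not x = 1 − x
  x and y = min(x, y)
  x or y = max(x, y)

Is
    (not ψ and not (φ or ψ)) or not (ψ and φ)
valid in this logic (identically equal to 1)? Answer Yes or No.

No

Counterexample: take φ = 1/4, ψ = 1/4.
not ψ = not 1/4 = 3/4
φ or ψ = 1/4 or 1/4 = 1/4
not (φ or ψ) = not 1/4 = 3/4
not ψ and not (φ or ψ) = 3/4 and 3/4 = 3/4
ψ and φ = 1/4 and 1/4 = 1/4
not (ψ and φ) = not 1/4 = 3/4
(not ψ and not (φ or ψ)) or not (ψ and φ) = 3/4 or 3/4 = 3/4
This gives 3/4 ≠ 1.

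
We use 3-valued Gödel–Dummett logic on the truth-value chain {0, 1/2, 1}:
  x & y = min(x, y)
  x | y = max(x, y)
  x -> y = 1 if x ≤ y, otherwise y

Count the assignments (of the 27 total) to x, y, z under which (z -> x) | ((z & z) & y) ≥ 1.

20

value 1: 20 assignments (counts)
value 1/2: 5 assignments
value 0: 2 assignments
So 20 of the 27 assignments meet the threshold.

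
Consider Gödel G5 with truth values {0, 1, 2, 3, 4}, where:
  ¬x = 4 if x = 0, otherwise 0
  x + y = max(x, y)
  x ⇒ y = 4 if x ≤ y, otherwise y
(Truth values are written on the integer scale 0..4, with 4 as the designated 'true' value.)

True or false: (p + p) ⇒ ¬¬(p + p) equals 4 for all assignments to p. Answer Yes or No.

p = 0 ↦ 4
p = 1 ↦ 4
p = 2 ↦ 4
p = 3 ↦ 4
p = 4 ↦ 4
Every assignment gives a value ≥ 4.

Yes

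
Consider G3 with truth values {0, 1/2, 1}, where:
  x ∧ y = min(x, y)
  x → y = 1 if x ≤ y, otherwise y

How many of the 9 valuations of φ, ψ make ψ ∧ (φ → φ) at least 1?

φ = 0, ψ = 0 ↦ 0  <
φ = 0, ψ = 1/2 ↦ 1/2  <
φ = 0, ψ = 1 ↦ 1  ≥
φ = 1/2, ψ = 0 ↦ 0  <
φ = 1/2, ψ = 1/2 ↦ 1/2  <
φ = 1/2, ψ = 1 ↦ 1  ≥
φ = 1, ψ = 0 ↦ 0  <
φ = 1, ψ = 1/2 ↦ 1/2  <
φ = 1, ψ = 1 ↦ 1  ≥
So 3 of the 9 assignments meet the threshold.

3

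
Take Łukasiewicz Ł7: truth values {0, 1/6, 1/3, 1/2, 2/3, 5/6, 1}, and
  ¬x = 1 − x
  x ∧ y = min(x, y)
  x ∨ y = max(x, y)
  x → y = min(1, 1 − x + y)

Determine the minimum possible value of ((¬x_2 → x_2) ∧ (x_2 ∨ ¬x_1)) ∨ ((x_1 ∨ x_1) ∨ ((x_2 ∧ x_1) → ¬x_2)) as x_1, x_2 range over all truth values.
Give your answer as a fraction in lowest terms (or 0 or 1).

Take x_1 = 2/3, x_2 = 2/3:
¬x_2 = ¬2/3 = 1/3
¬x_2 → x_2 = 1/3 → 2/3 = 1
¬x_1 = ¬2/3 = 1/3
x_2 ∨ ¬x_1 = 2/3 ∨ 1/3 = 2/3
(¬x_2 → x_2) ∧ (x_2 ∨ ¬x_1) = 1 ∧ 2/3 = 2/3
x_1 ∨ x_1 = 2/3 ∨ 2/3 = 2/3
x_2 ∧ x_1 = 2/3 ∧ 2/3 = 2/3
¬x_2 = ¬2/3 = 1/3
(x_2 ∧ x_1) → ¬x_2 = 2/3 → 1/3 = 2/3
(x_1 ∨ x_1) ∨ ((x_2 ∧ x_1) → ¬x_2) = 2/3 ∨ 2/3 = 2/3
((¬x_2 → x_2) ∧ (x_2 ∨ ¬x_1)) ∨ ((x_1 ∨ x_1) ∨ ((x_2 ∧ x_1) → ¬x_2)) = 2/3 ∨ 2/3 = 2/3
No assignment yields a value below 2/3, so this is the minimum.

2/3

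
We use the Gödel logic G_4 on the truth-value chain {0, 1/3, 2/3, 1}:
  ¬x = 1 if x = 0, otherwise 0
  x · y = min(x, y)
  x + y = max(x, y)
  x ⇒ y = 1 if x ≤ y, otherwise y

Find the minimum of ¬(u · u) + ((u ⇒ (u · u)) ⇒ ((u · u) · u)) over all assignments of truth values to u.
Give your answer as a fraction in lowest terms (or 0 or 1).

Take u = 1/3:
u · u = 1/3 · 1/3 = 1/3
¬(u · u) = ¬1/3 = 0
u · u = 1/3 · 1/3 = 1/3
u ⇒ (u · u) = 1/3 ⇒ 1/3 = 1
u · u = 1/3 · 1/3 = 1/3
(u · u) · u = 1/3 · 1/3 = 1/3
(u ⇒ (u · u)) ⇒ ((u · u) · u) = 1 ⇒ 1/3 = 1/3
¬(u · u) + ((u ⇒ (u · u)) ⇒ ((u · u) · u)) = 0 + 1/3 = 1/3
No assignment yields a value below 1/3, so this is the minimum.

1/3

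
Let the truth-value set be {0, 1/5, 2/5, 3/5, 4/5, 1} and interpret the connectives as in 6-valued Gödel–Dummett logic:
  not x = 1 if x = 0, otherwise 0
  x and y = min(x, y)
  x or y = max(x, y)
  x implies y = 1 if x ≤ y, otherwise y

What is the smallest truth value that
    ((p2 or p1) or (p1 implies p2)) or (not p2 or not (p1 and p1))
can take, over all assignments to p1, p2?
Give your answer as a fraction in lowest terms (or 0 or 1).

2/5

Take p1 = 2/5, p2 = 1/5:
p2 or p1 = 1/5 or 2/5 = 2/5
p1 implies p2 = 2/5 implies 1/5 = 1/5
(p2 or p1) or (p1 implies p2) = 2/5 or 1/5 = 2/5
not p2 = not 1/5 = 0
p1 and p1 = 2/5 and 2/5 = 2/5
not (p1 and p1) = not 2/5 = 0
not p2 or not (p1 and p1) = 0 or 0 = 0
((p2 or p1) or (p1 implies p2)) or (not p2 or not (p1 and p1)) = 2/5 or 0 = 2/5
No assignment yields a value below 2/5, so this is the minimum.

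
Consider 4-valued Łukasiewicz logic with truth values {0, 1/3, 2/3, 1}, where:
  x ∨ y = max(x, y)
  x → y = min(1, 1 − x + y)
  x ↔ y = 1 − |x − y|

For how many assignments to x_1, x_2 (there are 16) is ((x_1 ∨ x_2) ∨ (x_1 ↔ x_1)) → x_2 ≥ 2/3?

8

x_1 = 0, x_2 = 0 ↦ 0  <
x_1 = 0, x_2 = 1/3 ↦ 1/3  <
x_1 = 0, x_2 = 2/3 ↦ 2/3  ≥
x_1 = 0, x_2 = 1 ↦ 1  ≥
x_1 = 1/3, x_2 = 0 ↦ 0  <
x_1 = 1/3, x_2 = 1/3 ↦ 1/3  <
x_1 = 1/3, x_2 = 2/3 ↦ 2/3  ≥
x_1 = 1/3, x_2 = 1 ↦ 1  ≥
x_1 = 2/3, x_2 = 0 ↦ 0  <
x_1 = 2/3, x_2 = 1/3 ↦ 1/3  <
x_1 = 2/3, x_2 = 2/3 ↦ 2/3  ≥
x_1 = 2/3, x_2 = 1 ↦ 1  ≥
x_1 = 1, x_2 = 0 ↦ 0  <
x_1 = 1, x_2 = 1/3 ↦ 1/3  <
x_1 = 1, x_2 = 2/3 ↦ 2/3  ≥
x_1 = 1, x_2 = 1 ↦ 1  ≥
So 8 of the 16 assignments meet the threshold.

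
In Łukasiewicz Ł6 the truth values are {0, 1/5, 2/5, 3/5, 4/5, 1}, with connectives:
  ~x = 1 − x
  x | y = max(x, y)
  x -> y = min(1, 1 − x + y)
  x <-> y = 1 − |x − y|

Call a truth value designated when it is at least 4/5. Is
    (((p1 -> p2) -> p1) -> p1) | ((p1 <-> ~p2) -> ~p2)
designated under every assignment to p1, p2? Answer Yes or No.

Yes

At p1 = 1, p2 = 3/5, for instance:
p1 -> p2 = 1 -> 3/5 = 3/5
(p1 -> p2) -> p1 = 3/5 -> 1 = 1
((p1 -> p2) -> p1) -> p1 = 1 -> 1 = 1
~p2 = ~3/5 = 2/5
p1 <-> ~p2 = 1 <-> 2/5 = 2/5
~p2 = ~3/5 = 2/5
(p1 <-> ~p2) -> ~p2 = 2/5 -> 2/5 = 1
(((p1 -> p2) -> p1) -> p1) | ((p1 <-> ~p2) -> ~p2) = 1 | 1 = 1
and checking the remaining 35 assignments likewise gives ≥ 4/5 in every case.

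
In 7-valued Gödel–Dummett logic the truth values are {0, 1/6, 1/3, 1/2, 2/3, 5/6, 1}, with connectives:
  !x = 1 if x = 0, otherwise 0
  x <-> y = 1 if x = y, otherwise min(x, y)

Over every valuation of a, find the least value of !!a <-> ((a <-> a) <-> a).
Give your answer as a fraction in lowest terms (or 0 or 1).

1/6

Take a = 1/6:
!a = !1/6 = 0
!!a = !0 = 1
a <-> a = 1/6 <-> 1/6 = 1
(a <-> a) <-> a = 1 <-> 1/6 = 1/6
!!a <-> ((a <-> a) <-> a) = 1 <-> 1/6 = 1/6
No assignment yields a value below 1/6, so this is the minimum.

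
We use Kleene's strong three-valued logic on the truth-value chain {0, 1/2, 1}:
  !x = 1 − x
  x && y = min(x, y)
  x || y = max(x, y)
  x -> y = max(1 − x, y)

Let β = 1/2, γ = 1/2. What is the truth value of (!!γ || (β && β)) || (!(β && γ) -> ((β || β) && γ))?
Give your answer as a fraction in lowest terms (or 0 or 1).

!γ = !1/2 = 1/2
!!γ = !1/2 = 1/2
β && β = 1/2 && 1/2 = 1/2
!!γ || (β && β) = 1/2 || 1/2 = 1/2
β && γ = 1/2 && 1/2 = 1/2
!(β && γ) = !1/2 = 1/2
β || β = 1/2 || 1/2 = 1/2
(β || β) && γ = 1/2 && 1/2 = 1/2
!(β && γ) -> ((β || β) && γ) = 1/2 -> 1/2 = 1/2
(!!γ || (β && β)) || (!(β && γ) -> ((β || β) && γ)) = 1/2 || 1/2 = 1/2

1/2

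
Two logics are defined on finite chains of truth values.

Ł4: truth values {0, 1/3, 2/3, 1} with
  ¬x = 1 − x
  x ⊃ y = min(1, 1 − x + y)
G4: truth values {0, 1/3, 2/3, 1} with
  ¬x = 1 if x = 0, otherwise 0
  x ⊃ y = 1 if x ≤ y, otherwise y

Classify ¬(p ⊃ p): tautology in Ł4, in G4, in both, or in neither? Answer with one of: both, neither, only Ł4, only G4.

neither

In Ł4: at p = 0 the value is 0 — not a tautology.
In G4: at p = 0 the value is 0 — not a tautology.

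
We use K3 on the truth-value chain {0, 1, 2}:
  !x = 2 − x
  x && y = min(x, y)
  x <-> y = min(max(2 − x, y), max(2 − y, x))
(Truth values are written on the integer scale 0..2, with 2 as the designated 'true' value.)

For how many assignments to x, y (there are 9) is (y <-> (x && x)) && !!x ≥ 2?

1

x = 0, y = 0 ↦ 0  <
x = 0, y = 1 ↦ 0  <
x = 0, y = 2 ↦ 0  <
x = 1, y = 0 ↦ 1  <
x = 1, y = 1 ↦ 1  <
x = 1, y = 2 ↦ 1  <
x = 2, y = 0 ↦ 0  <
x = 2, y = 1 ↦ 1  <
x = 2, y = 2 ↦ 2  ≥
So 1 of the 9 assignments meets the threshold.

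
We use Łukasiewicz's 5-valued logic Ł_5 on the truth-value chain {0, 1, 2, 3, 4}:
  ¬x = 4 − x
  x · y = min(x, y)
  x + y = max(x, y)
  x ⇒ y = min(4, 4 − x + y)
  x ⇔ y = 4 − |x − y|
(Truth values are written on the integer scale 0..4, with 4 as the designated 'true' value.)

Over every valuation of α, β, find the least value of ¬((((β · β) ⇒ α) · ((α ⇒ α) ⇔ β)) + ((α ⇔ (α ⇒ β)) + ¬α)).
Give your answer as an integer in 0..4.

0

Take α = 0, β = 0:
β · β = 0 · 0 = 0
(β · β) ⇒ α = 0 ⇒ 0 = 4
α ⇒ α = 0 ⇒ 0 = 4
(α ⇒ α) ⇔ β = 4 ⇔ 0 = 0
((β · β) ⇒ α) · ((α ⇒ α) ⇔ β) = 4 · 0 = 0
α ⇒ β = 0 ⇒ 0 = 4
α ⇔ (α ⇒ β) = 0 ⇔ 4 = 0
¬α = ¬0 = 4
(α ⇔ (α ⇒ β)) + ¬α = 0 + 4 = 4
(((β · β) ⇒ α) · ((α ⇒ α) ⇔ β)) + ((α ⇔ (α ⇒ β)) + ¬α) = 0 + 4 = 4
¬((((β · β) ⇒ α) · ((α ⇒ α) ⇔ β)) + ((α ⇔ (α ⇒ β)) + ¬α)) = ¬4 = 0
No assignment yields a value below 0, so this is the minimum.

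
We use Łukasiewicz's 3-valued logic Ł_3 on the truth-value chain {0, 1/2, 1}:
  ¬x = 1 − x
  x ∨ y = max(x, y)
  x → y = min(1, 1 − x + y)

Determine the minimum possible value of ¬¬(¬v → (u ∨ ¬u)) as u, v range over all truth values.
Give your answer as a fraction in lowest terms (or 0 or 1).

1/2

Take u = 1/2, v = 0:
¬v = ¬0 = 1
¬u = ¬1/2 = 1/2
u ∨ ¬u = 1/2 ∨ 1/2 = 1/2
¬v → (u ∨ ¬u) = 1 → 1/2 = 1/2
¬(¬v → (u ∨ ¬u)) = ¬1/2 = 1/2
¬¬(¬v → (u ∨ ¬u)) = ¬1/2 = 1/2
No assignment yields a value below 1/2, so this is the minimum.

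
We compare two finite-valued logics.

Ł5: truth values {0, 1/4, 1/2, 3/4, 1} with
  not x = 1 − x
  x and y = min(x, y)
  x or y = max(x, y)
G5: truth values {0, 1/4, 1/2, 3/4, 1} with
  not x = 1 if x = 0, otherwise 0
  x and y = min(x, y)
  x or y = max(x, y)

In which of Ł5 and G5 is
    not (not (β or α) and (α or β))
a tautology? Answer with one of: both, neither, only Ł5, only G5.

only G5

In Ł5: at α = 0, β = 1/4 the value is 3/4 — not a tautology.
In G5: every assignment gives 1 — tautology.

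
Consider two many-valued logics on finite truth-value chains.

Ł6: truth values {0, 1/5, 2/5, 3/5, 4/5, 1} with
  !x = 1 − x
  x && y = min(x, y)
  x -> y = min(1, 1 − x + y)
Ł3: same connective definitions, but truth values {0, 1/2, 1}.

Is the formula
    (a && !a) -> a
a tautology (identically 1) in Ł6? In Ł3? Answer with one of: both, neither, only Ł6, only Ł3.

both

In Ł6: every assignment gives 1 — tautology.
In Ł3: every assignment gives 1 — tautology.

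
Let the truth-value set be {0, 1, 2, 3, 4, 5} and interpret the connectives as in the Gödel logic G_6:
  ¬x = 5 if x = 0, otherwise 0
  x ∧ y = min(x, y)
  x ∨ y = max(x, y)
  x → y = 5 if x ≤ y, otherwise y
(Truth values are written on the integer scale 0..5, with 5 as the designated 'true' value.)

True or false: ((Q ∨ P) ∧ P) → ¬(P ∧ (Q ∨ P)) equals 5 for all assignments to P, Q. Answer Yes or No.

Counterexample: take P = 1, Q = 0.
Q ∨ P = 0 ∨ 1 = 1
(Q ∨ P) ∧ P = 1 ∧ 1 = 1
P ∧ (Q ∨ P) = 1 ∧ 1 = 1
¬(P ∧ (Q ∨ P)) = ¬1 = 0
((Q ∨ P) ∧ P) → ¬(P ∧ (Q ∨ P)) = 1 → 0 = 0
This gives 0 ≠ 5.

No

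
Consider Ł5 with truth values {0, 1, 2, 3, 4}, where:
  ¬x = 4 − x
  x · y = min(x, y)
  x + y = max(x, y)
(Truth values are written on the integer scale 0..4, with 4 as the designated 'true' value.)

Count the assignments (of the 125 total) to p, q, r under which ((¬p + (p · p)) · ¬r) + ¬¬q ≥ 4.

value 4: 33 assignments (counts)
value 3: 41 assignments
value 2: 31 assignments
value 1: 15 assignments
value 0: 5 assignments
So 33 of the 125 assignments meet the threshold.

33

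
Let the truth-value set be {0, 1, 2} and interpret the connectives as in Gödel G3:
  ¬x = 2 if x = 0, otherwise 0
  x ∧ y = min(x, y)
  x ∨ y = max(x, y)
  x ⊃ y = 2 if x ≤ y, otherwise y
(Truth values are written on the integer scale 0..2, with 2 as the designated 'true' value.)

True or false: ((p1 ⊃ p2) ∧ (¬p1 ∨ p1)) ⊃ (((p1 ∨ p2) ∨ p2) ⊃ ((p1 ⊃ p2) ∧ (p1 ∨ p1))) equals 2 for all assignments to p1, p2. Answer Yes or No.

No

Counterexample: take p1 = 0, p2 = 1.
p1 ⊃ p2 = 0 ⊃ 1 = 2
¬p1 = ¬0 = 2
¬p1 ∨ p1 = 2 ∨ 0 = 2
(p1 ⊃ p2) ∧ (¬p1 ∨ p1) = 2 ∧ 2 = 2
p1 ∨ p2 = 0 ∨ 1 = 1
(p1 ∨ p2) ∨ p2 = 1 ∨ 1 = 1
p1 ⊃ p2 = 0 ⊃ 1 = 2
p1 ∨ p1 = 0 ∨ 0 = 0
(p1 ⊃ p2) ∧ (p1 ∨ p1) = 2 ∧ 0 = 0
((p1 ∨ p2) ∨ p2) ⊃ ((p1 ⊃ p2) ∧ (p1 ∨ p1)) = 1 ⊃ 0 = 0
((p1 ⊃ p2) ∧ (¬p1 ∨ p1)) ⊃ (((p1 ∨ p2) ∨ p2) ⊃ ((p1 ⊃ p2) ∧ (p1 ∨ p1))) = 2 ⊃ 0 = 0
This gives 0 ≠ 2.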